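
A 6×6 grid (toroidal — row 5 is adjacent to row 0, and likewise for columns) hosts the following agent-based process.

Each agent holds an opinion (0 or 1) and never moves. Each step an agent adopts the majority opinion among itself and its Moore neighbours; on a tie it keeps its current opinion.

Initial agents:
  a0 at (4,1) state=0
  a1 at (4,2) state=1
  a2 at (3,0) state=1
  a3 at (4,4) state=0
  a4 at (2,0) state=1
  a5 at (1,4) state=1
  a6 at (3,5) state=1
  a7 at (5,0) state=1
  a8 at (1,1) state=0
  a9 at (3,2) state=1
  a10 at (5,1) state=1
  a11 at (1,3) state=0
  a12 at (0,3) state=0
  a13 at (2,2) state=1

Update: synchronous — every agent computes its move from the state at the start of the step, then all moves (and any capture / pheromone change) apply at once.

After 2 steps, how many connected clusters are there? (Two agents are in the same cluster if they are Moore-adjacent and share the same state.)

3

t=1: a0@(4,1):1 a1@(4,2):1 a2@(3,0):1 a3@(4,4):0 a4@(2,0):1 a5@(1,4):0 a6@(3,5):1 a7@(5,0):1 a8@(1,1):1 a9@(3,2):1 a10@(5,1):1 a11@(1,3):0 a12@(0,3):0 a13@(2,2):1
t=2: (unchanged — steady state)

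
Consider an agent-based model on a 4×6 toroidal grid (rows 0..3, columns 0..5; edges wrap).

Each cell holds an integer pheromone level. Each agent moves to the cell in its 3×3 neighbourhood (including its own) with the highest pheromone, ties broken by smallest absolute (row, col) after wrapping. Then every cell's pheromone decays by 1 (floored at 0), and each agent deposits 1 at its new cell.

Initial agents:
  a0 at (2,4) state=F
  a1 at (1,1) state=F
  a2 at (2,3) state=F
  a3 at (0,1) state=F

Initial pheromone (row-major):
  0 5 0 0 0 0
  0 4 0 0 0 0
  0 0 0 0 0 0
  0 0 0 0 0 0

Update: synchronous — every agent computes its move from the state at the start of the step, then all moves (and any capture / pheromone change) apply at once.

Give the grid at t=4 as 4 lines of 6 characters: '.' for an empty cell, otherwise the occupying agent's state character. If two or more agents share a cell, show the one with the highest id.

t=1: a0@(1,3) a1@(0,1) a2@(1,2) a3@(0,1) | pheromone: 0 6 0 0 0 0 / 0 3 1 1 0 0 / 0 0 0 0 0 0 / 0 0 0 0 0 0
t=2: a0@(1,2) a1@(0,1) a2@(0,1) a3@(0,1) | pheromone: 0 8 0 0 0 0 / 0 2 1 0 0 0 / 0 0 0 0 0 0 / 0 0 0 0 0 0
t=3: a0@(0,1) a1@(0,1) a2@(0,1) a3@(0,1) | pheromone: 0 11 0 0 0 0 / 0 1 0 0 0 0 / 0 0 0 0 0 0 / 0 0 0 0 0 0
t=4: a0@(0,1) a1@(0,1) a2@(0,1) a3@(0,1) | pheromone: 0 14 0 0 0 0 / 0 0 0 0 0 0 / 0 0 0 0 0 0 / 0 0 0 0 0 0

.F....
......
......
......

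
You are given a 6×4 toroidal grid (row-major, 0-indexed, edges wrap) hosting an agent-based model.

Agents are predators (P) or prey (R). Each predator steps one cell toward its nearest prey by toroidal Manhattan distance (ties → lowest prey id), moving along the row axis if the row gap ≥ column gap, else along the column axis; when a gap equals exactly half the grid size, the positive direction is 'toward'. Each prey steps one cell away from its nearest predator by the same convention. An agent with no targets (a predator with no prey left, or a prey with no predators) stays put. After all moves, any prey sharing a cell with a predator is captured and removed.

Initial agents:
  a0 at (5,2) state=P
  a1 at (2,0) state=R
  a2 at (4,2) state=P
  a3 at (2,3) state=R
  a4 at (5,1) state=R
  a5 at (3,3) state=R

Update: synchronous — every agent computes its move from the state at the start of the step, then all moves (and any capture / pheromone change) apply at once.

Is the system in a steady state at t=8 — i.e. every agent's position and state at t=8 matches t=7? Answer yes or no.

no

t=1: a0@(5,1):P a1@(1,0):R a2@(5,2):P a3@(1,3):R a4@(5,0):R a5@(2,3):R
t=2: a0@(5,0):P a1@(2,0):R a2@(5,3):P a3@(2,3):R a5@(1,3):R
t=3: a0@(0,0):P a1@(1,0):R a2@(0,3):P a3@(1,3):R a5@(2,3):R
t=4: a0@(1,0):P a1@(2,0):R a2@(1,3):P a3@(2,3):R a5@(3,3):R
t=5: a0@(2,0):P a1@(3,0):R a2@(2,3):P a3@(3,3):R a5@(4,3):R
t=6: a0@(3,0):P a1@(4,0):R a2@(3,3):P a3@(4,3):R a5@(5,3):R
t=7: a0@(4,0):P a1@(5,0):R a2@(4,3):P a3@(5,3):R a5@(0,3):R
t=8: a0@(5,0):P a1@(0,0):R a2@(5,3):P a3@(0,3):R a5@(1,3):R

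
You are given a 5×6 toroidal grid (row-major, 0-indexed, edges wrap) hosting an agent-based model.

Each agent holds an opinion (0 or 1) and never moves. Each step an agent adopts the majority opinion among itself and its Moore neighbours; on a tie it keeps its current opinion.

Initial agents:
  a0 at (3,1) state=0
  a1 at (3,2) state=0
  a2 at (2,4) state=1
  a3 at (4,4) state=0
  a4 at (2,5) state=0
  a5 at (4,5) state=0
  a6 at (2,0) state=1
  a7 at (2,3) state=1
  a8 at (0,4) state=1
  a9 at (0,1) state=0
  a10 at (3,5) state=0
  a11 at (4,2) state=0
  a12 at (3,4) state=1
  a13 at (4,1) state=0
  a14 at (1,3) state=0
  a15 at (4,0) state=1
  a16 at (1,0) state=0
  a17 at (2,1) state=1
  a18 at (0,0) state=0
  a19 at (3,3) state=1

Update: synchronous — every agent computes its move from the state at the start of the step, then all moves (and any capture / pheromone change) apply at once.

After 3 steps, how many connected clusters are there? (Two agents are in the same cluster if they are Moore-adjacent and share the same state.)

t=1: a0@(3,1):0 a1@(3,2):0 a2@(2,4):1 a3@(4,4):0 a4@(2,5):0 a5@(4,5):0 a6@(2,0):0 a7@(2,3):1 a8@(0,4):0 a9@(0,1):0 a10@(3,5):0 a11@(4,2):0 a12@(3,4):1 a13@(4,1):0 a14@(1,3):1 a15@(4,0):0 a16@(1,0):0 a17@(2,1):0 a18@(0,0):0 a19@(3,3):1
t=2: (unchanged — steady state)

2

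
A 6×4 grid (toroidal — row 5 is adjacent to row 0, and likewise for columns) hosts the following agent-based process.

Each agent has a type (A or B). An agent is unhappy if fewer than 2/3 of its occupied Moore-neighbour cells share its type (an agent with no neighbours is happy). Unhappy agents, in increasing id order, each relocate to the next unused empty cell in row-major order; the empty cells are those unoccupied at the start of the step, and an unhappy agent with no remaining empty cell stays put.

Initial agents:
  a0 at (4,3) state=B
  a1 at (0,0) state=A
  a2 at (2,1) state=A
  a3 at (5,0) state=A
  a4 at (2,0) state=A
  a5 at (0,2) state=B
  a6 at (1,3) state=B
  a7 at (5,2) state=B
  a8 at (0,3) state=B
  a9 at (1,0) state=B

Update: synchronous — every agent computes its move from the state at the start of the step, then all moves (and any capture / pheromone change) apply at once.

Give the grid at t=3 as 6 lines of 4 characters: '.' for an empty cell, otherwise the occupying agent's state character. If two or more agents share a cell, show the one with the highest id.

.BA.
.AA.
....
AB.B
BB..
..B.

t=1: a0@(0,1):B a1@(1,1):A a2@(1,2):A a3@(2,2):A a4@(2,3):A a5@(0,2):B a6@(3,0):B a7@(5,2):B a8@(0,3):B a9@(3,1):B
t=2: a0@(0,0):B a1@(1,0):A a2@(1,3):A a3@(2,2):A a4@(2,3):A a5@(2,0):B a6@(2,1):B a7@(5,2):B a8@(0,3):B a9@(3,2):B
t=3: a0@(0,1):B a1@(0,2):A a2@(1,1):A a3@(1,2):A a4@(3,0):A a5@(3,1):B a6@(3,3):B a7@(5,2):B a8@(4,0):B a9@(4,1):B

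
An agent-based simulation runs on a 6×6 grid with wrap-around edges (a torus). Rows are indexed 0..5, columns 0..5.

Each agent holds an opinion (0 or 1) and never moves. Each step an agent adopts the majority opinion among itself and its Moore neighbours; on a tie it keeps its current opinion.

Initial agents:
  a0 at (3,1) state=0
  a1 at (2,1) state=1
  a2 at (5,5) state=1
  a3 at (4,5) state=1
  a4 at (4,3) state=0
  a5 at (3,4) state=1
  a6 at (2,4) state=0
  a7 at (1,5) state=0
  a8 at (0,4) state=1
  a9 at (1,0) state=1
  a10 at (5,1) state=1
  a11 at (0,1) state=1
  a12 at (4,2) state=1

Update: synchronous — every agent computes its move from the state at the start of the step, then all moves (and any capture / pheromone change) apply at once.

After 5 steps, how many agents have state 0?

t=1: a0@(3,1):1 a1@(2,1):1 a2@(5,5):1 a3@(4,5):1 a4@(4,3):1 a5@(3,4):1 a6@(2,4):0 a7@(1,5):0 a8@(0,4):1 a9@(1,0):1 a10@(5,1):1 a11@(0,1):1 a12@(4,2):1
t=2: (unchanged — steady state)

2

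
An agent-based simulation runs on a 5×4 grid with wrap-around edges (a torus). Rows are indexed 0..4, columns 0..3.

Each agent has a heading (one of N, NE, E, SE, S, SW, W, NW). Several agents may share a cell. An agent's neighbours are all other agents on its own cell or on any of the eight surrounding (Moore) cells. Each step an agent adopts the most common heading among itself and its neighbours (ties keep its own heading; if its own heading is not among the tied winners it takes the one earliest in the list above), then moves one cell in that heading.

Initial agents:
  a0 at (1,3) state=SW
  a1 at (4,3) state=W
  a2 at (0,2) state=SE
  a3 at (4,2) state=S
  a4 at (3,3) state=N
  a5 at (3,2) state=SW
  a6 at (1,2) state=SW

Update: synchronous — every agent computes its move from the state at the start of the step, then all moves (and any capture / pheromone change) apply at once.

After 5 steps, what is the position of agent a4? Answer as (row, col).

(4, 0)

t=1: a0@(2,2):SW a1@(4,2):W a2@(1,1):SW a3@(0,2):S a4@(2,3):N a5@(4,1):SW a6@(2,1):SW
t=2: a0@(3,1):SW a1@(4,1):W a2@(2,0):SW a3@(1,1):SW a4@(1,3):N a5@(0,0):SW a6@(3,0):SW
t=3: a0@(4,0):SW a1@(0,0):SW a2@(3,3):SW a3@(2,0):SW a4@(2,2):SW a5@(1,3):SW a6@(4,3):SW
t=4: a0@(0,3):SW a1@(1,3):SW a2@(4,2):SW a3@(3,3):SW a4@(3,1):SW a5@(2,2):SW a6@(0,2):SW
t=5: a0@(1,2):SW a1@(2,2):SW a2@(0,1):SW a3@(4,2):SW a4@(4,0):SW a5@(3,1):SW a6@(1,1):SW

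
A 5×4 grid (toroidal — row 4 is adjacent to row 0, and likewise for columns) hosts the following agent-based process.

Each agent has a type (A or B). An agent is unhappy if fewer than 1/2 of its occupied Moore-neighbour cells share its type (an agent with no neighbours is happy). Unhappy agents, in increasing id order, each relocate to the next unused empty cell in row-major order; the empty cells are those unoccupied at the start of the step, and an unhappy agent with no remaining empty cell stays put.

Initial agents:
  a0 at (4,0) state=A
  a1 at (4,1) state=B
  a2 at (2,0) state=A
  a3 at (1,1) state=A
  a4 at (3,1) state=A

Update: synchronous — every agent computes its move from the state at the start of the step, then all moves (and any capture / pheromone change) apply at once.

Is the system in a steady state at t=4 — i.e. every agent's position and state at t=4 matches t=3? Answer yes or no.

t=1: a0@(4,0):A a1@(0,0):B a2@(2,0):A a3@(1,1):A a4@(3,1):A
t=2: a0@(4,0):A a1@(0,1):B a2@(2,0):A a3@(1,1):A a4@(3,1):A
t=3: a0@(4,0):A a1@(0,0):B a2@(2,0):A a3@(1,1):A a4@(3,1):A
t=4: a0@(4,0):A a1@(0,1):B a2@(2,0):A a3@(1,1):A a4@(3,1):A

no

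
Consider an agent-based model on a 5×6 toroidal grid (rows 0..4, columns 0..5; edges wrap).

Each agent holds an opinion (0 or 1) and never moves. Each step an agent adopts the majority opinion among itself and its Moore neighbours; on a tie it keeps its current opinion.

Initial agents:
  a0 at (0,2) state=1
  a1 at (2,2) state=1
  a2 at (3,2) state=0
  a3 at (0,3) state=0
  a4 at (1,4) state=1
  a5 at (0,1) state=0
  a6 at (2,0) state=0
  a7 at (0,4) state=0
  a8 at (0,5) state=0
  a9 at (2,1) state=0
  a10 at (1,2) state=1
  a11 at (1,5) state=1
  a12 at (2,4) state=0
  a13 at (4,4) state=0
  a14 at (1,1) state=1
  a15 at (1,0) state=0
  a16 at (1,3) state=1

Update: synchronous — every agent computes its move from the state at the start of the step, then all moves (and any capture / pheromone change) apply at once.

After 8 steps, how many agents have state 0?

9

t=1: a0@(0,2):1 a1@(2,2):1 a2@(3,2):0 a3@(0,3):1 a4@(1,4):0 a5@(0,1):1 a6@(2,0):0 a7@(0,4):0 a8@(0,5):0 a9@(2,1):0 a10@(1,2):1 a11@(1,5):0 a12@(2,4):1 a13@(4,4):0 a14@(1,1):1 a15@(1,0):0 a16@(1,3):1
t=2: (unchanged — steady state)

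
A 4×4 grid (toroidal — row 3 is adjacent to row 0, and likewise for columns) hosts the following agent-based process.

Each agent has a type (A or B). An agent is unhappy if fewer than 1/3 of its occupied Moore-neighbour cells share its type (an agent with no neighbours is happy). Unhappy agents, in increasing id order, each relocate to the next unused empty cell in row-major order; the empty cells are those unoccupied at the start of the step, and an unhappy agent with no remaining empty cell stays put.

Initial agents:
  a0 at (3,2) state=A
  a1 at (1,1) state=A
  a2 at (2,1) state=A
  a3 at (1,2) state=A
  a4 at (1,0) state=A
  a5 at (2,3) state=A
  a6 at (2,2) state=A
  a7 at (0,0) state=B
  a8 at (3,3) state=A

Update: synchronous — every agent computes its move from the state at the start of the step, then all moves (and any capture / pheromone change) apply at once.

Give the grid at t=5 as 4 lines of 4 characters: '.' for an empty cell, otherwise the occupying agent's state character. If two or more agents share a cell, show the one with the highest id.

.B..
AAA.
.AAA
..AA

t=1: a0@(3,2):A a1@(1,1):A a2@(2,1):A a3@(1,2):A a4@(1,0):A a5@(2,3):A a6@(2,2):A a7@(0,1):B a8@(3,3):A
t=2: a0@(3,2):A a1@(1,1):A a2@(2,1):A a3@(1,2):A a4@(1,0):A a5@(2,3):A a6@(2,2):A a7@(0,0):B a8@(3,3):A
t=3: a0@(3,2):A a1@(1,1):A a2@(2,1):A a3@(1,2):A a4@(1,0):A a5@(2,3):A a6@(2,2):A a7@(0,1):B a8@(3,3):A
t=4: a0@(3,2):A a1@(1,1):A a2@(2,1):A a3@(1,2):A a4@(1,0):A a5@(2,3):A a6@(2,2):A a7@(0,0):B a8@(3,3):A
t=5: a0@(3,2):A a1@(1,1):A a2@(2,1):A a3@(1,2):A a4@(1,0):A a5@(2,3):A a6@(2,2):A a7@(0,1):B a8@(3,3):A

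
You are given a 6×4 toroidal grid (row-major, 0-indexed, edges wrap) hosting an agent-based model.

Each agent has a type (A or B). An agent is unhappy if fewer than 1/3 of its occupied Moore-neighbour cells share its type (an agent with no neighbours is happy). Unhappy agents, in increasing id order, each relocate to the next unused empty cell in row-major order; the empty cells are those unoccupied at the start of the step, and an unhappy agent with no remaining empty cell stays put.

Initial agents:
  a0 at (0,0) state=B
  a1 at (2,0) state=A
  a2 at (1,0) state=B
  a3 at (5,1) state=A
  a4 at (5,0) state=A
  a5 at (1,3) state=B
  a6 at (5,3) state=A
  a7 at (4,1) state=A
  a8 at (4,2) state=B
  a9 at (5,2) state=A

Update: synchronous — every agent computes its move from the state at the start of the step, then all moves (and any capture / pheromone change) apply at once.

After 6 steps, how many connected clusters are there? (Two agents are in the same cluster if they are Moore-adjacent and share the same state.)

2

t=1: a0@(0,0):B a1@(0,1):A a2@(1,0):B a3@(5,1):A a4@(5,0):A a5@(1,3):B a6@(5,3):A a7@(4,1):A a8@(0,2):B a9@(5,2):A
t=2: a0@(0,0):B a1@(0,1):A a2@(1,0):B a3@(5,1):A a4@(5,0):A a5@(1,3):B a6@(5,3):A a7@(4,1):A a8@(0,3):B a9@(5,2):A
t=3: (unchanged — steady state)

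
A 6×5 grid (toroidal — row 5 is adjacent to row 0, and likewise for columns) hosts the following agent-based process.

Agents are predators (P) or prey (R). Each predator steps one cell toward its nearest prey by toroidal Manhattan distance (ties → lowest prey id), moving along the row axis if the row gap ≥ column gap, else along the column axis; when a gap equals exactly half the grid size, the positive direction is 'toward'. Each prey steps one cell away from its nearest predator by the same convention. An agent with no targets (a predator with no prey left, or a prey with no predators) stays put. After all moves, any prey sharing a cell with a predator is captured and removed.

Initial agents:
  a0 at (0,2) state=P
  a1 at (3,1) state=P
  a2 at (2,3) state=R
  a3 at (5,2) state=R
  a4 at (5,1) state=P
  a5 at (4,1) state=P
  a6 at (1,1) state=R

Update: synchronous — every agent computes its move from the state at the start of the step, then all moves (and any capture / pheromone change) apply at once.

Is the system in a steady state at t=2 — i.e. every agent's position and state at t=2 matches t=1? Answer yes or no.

no

t=1: a0@(5,2):P a1@(2,1):P a2@(3,3):R a3@(4,2):R a4@(5,2):P a5@(5,1):P
t=2: a0@(4,2):P a1@(2,2):P a2@(2,3):R a3@(3,2):R a4@(4,2):P a5@(4,1):P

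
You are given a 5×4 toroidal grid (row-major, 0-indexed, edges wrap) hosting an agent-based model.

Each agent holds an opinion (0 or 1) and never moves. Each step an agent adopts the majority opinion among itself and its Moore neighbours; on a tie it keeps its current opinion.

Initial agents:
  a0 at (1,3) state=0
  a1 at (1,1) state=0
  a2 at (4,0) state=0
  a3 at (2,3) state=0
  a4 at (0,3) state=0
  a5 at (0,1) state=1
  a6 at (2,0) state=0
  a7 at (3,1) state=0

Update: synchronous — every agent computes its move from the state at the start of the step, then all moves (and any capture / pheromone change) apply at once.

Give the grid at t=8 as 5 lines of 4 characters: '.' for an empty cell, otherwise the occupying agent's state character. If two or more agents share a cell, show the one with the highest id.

t=1: a0@(1,3):0 a1@(1,1):0 a2@(4,0):0 a3@(2,3):0 a4@(0,3):0 a5@(0,1):0 a6@(2,0):0 a7@(3,1):0
t=2: (unchanged — steady state)

.0.0
.0.0
0..0
.0..
0...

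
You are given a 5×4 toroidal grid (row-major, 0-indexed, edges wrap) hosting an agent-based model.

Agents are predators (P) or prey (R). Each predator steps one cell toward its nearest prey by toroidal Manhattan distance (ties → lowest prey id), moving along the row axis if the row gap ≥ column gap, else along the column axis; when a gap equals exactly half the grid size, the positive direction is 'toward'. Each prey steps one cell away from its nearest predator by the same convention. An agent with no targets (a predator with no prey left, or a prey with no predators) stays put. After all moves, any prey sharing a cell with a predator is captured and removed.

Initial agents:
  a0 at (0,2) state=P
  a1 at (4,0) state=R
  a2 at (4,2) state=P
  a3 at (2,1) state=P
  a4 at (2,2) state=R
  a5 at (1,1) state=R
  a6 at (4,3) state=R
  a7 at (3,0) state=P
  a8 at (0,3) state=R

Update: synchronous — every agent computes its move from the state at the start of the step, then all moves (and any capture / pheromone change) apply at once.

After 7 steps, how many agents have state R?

t=1: a0@(0,3):P a1@(0,0):R a2@(4,3):P a3@(2,2):P a4@(2,3):R a5@(0,1):R a7@(4,0):P a8@(0,0):R
t=2: a0@(0,0):P a1@(0,1):R a2@(0,3):P a3@(2,3):P a4@(2,0):R a7@(0,0):P a8@(0,1):R
t=3: a0@(0,1):P a1@(0,2):R a2@(0,0):P a3@(2,0):P a4@(2,1):R a7@(0,1):P a8@(0,2):R
t=4: a0@(0,2):P a1@(0,3):R a2@(0,1):P a3@(2,1):P a4@(2,2):R a7@(0,2):P a8@(0,3):R
t=5: a0@(0,3):P a1@(0,0):R a2@(0,2):P a3@(2,2):P a4@(2,3):R a7@(0,3):P a8@(0,0):R
t=6: a0@(0,0):P a1@(0,1):R a2@(0,3):P a3@(2,3):P a4@(2,0):R a7@(0,0):P a8@(0,1):R
t=7: a0@(0,1):P a1@(0,2):R a2@(0,0):P a3@(2,0):P a4@(2,1):R a7@(0,1):P a8@(0,2):R

3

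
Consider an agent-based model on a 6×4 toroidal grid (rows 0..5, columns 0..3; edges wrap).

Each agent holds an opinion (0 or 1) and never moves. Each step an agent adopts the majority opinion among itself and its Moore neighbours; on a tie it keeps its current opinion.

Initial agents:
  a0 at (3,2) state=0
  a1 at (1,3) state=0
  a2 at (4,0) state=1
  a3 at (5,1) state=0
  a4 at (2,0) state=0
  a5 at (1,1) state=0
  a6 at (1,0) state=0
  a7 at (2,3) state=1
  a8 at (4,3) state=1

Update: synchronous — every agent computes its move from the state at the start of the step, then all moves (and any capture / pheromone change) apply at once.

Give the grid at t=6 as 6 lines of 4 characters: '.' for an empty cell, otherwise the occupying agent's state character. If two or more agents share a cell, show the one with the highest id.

....
00.0
0..0
..1.
1..1
.0..

t=1: a0@(3,2):1 a1@(1,3):0 a2@(4,0):1 a3@(5,1):0 a4@(2,0):0 a5@(1,1):0 a6@(1,0):0 a7@(2,3):0 a8@(4,3):1
t=2: (unchanged — steady state)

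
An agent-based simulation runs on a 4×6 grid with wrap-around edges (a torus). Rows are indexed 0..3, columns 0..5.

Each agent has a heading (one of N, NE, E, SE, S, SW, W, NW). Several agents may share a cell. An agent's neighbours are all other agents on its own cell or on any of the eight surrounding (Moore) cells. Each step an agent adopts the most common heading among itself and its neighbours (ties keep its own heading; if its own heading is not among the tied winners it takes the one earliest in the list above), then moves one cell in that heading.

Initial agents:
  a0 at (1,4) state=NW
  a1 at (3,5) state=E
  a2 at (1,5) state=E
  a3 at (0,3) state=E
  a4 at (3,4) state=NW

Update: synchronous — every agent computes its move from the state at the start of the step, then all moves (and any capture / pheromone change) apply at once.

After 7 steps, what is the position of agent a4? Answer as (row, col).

(3, 5)

t=1: a0@(1,5):E a1@(3,0):E a2@(1,0):E a3@(3,2):NW a4@(3,5):E
t=2: a0@(1,0):E a1@(3,1):E a2@(1,1):E a3@(2,1):NW a4@(3,0):E
t=3: a0@(1,1):E a1@(3,2):E a2@(1,2):E a3@(2,2):E a4@(3,1):E
t=4: a0@(1,2):E a1@(3,3):E a2@(1,3):E a3@(2,3):E a4@(3,2):E
t=5: a0@(1,3):E a1@(3,4):E a2@(1,4):E a3@(2,4):E a4@(3,3):E
t=6: a0@(1,4):E a1@(3,5):E a2@(1,5):E a3@(2,5):E a4@(3,4):E
t=7: a0@(1,5):E a1@(3,0):E a2@(1,0):E a3@(2,0):E a4@(3,5):E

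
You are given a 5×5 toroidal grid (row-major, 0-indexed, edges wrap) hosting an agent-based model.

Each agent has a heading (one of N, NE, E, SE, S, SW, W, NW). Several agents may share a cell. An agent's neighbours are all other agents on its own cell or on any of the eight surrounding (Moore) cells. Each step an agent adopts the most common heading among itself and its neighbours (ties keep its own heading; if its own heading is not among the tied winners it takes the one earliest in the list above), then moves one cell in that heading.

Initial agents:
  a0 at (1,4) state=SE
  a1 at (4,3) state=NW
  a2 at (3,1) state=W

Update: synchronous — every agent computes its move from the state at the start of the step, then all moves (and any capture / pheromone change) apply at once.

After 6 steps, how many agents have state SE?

t=1: a0@(2,0):SE a1@(3,2):NW a2@(3,0):W
t=2: a0@(3,1):SE a1@(2,1):NW a2@(3,4):W
t=3: a0@(4,2):SE a1@(1,0):NW a2@(3,3):W
t=4: a0@(0,3):SE a1@(0,4):NW a2@(3,2):W
t=5: a0@(1,4):SE a1@(4,3):NW a2@(3,1):W
t=6: a0@(2,0):SE a1@(3,2):NW a2@(3,0):W

1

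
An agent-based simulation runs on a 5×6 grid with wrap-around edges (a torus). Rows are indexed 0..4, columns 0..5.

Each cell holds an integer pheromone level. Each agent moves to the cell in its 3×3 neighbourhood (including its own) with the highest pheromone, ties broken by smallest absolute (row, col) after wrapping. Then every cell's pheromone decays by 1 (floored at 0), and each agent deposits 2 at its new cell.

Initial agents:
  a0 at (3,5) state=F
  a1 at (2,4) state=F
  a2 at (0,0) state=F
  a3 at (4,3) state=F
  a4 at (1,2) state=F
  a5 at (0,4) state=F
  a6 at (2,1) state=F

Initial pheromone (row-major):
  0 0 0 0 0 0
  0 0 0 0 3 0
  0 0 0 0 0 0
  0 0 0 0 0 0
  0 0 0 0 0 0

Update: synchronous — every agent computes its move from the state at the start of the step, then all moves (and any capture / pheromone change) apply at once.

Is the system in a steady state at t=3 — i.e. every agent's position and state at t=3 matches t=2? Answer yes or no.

t=1: a0@(2,0) a1@(1,4) a2@(0,0) a3@(0,2) a4@(0,1) a5@(1,4) a6@(1,0) | pheromone: 2 2 2 0 0 0 / 2 0 0 0 6 0 / 2 0 0 0 0 0 / 0 0 0 0 0 0 / 0 0 0 0 0 0
t=2: a0@(1,0) a1@(1,4) a2@(0,0) a3@(0,1) a4@(0,0) a5@(1,4) a6@(0,0) | pheromone: 7 3 1 0 0 0 / 3 0 0 0 9 0 / 1 0 0 0 0 0 / 0 0 0 0 0 0 / 0 0 0 0 0 0
t=3: a0@(0,0) a1@(1,4) a2@(0,0) a3@(0,0) a4@(0,0) a5@(1,4) a6@(0,0) | pheromone: 16 2 0 0 0 0 / 2 0 0 0 12 0 / 0 0 0 0 0 0 / 0 0 0 0 0 0 / 0 0 0 0 0 0

no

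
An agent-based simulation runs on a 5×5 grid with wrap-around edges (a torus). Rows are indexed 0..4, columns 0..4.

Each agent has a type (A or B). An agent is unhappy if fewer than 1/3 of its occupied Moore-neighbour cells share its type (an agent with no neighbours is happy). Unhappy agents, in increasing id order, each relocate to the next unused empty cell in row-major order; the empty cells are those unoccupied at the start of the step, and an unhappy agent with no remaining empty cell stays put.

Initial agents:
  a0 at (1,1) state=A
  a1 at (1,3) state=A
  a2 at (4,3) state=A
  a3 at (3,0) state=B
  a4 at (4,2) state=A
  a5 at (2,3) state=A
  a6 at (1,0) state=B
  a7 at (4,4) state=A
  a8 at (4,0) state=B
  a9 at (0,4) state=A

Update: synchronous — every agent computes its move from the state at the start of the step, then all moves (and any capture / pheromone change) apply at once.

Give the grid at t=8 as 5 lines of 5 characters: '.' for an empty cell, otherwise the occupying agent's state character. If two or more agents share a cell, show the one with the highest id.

t=1: a0@(0,0):A a1@(1,3):A a2@(4,3):A a3@(3,0):B a4@(4,2):A a5@(2,3):A a6@(0,1):B a7@(4,4):A a8@(4,0):B a9@(0,4):A
t=2: (unchanged — steady state)

AB..A
...A.
...A.
B....
B.AAA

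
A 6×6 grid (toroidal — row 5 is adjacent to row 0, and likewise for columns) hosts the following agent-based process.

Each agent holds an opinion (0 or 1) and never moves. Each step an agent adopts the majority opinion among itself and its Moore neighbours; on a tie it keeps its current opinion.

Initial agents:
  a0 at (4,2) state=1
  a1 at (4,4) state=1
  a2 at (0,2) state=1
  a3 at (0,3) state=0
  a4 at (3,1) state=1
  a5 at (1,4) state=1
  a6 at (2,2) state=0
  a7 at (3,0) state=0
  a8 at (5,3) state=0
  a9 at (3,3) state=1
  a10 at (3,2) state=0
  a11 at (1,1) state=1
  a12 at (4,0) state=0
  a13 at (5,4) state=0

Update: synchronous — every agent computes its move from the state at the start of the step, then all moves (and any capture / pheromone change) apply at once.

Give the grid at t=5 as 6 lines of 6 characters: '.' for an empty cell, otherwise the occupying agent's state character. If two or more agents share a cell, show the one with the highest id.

..10..
.1..1.
..1...
0011..
0.1.1.
...00.

t=1: a0@(4,2):1 a1@(4,4):1 a2@(0,2):1 a3@(0,3):0 a4@(3,1):0 a5@(1,4):1 a6@(2,2):1 a7@(3,0):0 a8@(5,3):0 a9@(3,3):1 a10@(3,2):1 a11@(1,1):1 a12@(4,0):0 a13@(5,4):0
t=2: (unchanged — steady state)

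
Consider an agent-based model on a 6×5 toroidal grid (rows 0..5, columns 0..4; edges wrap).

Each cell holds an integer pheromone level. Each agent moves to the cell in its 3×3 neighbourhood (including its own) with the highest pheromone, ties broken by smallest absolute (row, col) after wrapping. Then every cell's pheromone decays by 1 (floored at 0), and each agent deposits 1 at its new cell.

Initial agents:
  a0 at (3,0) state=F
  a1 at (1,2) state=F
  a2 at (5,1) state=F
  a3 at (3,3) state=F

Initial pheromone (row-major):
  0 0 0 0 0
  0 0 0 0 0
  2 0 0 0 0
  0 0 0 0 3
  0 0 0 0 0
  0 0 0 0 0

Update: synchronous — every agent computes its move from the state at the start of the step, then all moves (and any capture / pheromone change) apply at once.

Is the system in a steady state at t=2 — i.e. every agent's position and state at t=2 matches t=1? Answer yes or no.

t=1: a0@(3,4) a1@(0,1) a2@(0,0) a3@(3,4) | pheromone: 1 1 0 0 0 / 0 0 0 0 0 / 1 0 0 0 0 / 0 0 0 0 4 / 0 0 0 0 0 / 0 0 0 0 0
t=2: a0@(3,4) a1@(0,0) a2@(0,0) a3@(3,4) | pheromone: 2 0 0 0 0 / 0 0 0 0 0 / 0 0 0 0 0 / 0 0 0 0 5 / 0 0 0 0 0 / 0 0 0 0 0

no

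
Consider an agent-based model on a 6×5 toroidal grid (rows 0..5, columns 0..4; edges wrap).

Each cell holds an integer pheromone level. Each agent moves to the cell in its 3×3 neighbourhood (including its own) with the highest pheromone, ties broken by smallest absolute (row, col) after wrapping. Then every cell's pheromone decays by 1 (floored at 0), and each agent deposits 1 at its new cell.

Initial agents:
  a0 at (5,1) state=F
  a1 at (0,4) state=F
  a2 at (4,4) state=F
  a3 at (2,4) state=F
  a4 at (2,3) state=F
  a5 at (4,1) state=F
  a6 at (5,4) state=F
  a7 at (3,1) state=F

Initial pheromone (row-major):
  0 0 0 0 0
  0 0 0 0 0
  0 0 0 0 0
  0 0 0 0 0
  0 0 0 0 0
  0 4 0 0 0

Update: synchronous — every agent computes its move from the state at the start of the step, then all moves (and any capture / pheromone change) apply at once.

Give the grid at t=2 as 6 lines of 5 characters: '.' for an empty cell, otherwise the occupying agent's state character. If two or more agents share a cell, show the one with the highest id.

t=1: a0@(5,1) a1@(0,0) a2@(3,0) a3@(1,0) a4@(1,2) a5@(5,1) a6@(0,0) a7@(2,0) | pheromone: 2 0 0 0 0 / 1 0 1 0 0 / 1 0 0 0 0 / 1 0 0 0 0 / 0 0 0 0 0 / 0 5 0 0 0
t=2: a0@(5,1) a1@(5,1) a2@(2,0) a3@(0,0) a4@(1,2) a5@(5,1) a6@(5,1) a7@(1,0) | pheromone: 2 0 0 0 0 / 1 0 1 0 0 / 1 0 0 0 0 / 0 0 0 0 0 / 0 0 0 0 0 / 0 8 0 0 0

F....
F.F..
F....
.....
.....
.F...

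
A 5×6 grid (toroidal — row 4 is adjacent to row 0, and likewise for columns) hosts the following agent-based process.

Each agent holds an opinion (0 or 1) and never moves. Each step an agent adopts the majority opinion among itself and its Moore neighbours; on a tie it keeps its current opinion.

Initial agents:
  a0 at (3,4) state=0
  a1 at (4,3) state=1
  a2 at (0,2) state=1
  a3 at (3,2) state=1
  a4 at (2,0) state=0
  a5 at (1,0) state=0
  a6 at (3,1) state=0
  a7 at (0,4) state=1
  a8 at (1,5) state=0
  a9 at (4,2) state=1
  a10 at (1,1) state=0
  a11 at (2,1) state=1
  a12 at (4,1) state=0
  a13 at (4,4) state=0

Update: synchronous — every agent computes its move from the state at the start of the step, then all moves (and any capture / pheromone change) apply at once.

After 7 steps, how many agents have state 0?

t=1: a0@(3,4):0 a1@(4,3):1 a2@(0,2):1 a3@(3,2):1 a4@(2,0):0 a5@(1,0):0 a6@(3,1):0 a7@(0,4):1 a8@(1,5):0 a9@(4,2):1 a10@(1,1):0 a11@(2,1):0 a12@(4,1):1 a13@(4,4):0
t=2: (unchanged — steady state)

8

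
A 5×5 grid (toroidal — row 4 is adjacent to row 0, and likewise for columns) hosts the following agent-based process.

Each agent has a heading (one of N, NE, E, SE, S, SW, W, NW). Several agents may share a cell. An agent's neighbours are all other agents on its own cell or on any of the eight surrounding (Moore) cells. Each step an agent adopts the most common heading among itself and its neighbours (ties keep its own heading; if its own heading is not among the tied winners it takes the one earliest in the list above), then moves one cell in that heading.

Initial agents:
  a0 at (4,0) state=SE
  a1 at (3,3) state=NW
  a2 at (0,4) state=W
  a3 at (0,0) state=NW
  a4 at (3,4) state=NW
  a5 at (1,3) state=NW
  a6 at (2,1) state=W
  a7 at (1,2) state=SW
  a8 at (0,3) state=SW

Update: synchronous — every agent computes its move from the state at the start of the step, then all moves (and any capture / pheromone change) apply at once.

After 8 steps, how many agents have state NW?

t=1: a0@(3,4):NW a1@(2,2):NW a2@(4,3):NW a3@(4,4):NW a4@(2,3):NW a5@(2,2):SW a6@(2,0):W a7@(2,1):SW a8@(1,2):SW
t=2: a0@(2,3):NW a1@(3,1):SW a2@(3,2):NW a3@(3,3):NW a4@(1,2):NW a5@(3,1):SW a6@(2,4):W a7@(3,0):SW a8@(2,1):SW
t=3: a0@(1,2):NW a1@(4,0):SW a2@(2,1):NW a3@(2,2):NW a4@(0,1):NW a5@(4,0):SW a6@(1,3):NW a7@(4,4):SW a8@(3,0):SW
t=4: a0@(0,1):NW a1@(0,4):SW a2@(1,0):NW a3@(1,1):NW a4@(4,0):NW a5@(0,4):SW a6@(0,2):NW a7@(0,3):SW a8@(4,4):SW
t=5: a0@(4,0):NW a1@(1,3):SW a2@(0,4):NW a3@(0,0):NW a4@(0,4):SW a5@(1,3):SW a6@(4,1):NW a7@(1,2):SW a8@(0,3):SW
t=6: a0@(3,4):NW a1@(2,2):SW a2@(1,3):SW a3@(4,4):NW a4@(1,3):SW a5@(2,2):SW a6@(3,0):NW a7@(2,1):SW a8@(1,2):SW
t=7: a0@(2,3):NW a1@(3,1):SW a2@(2,2):SW a3@(3,3):NW a4@(2,2):SW a5@(3,1):SW a6@(2,4):NW a7@(3,0):SW a8@(2,1):SW
t=8: a0@(1,2):NW a1@(4,0):SW a2@(3,1):SW a3@(2,2):NW a4@(3,1):SW a5@(4,0):SW a6@(1,3):NW a7@(4,4):SW a8@(3,0):SW

3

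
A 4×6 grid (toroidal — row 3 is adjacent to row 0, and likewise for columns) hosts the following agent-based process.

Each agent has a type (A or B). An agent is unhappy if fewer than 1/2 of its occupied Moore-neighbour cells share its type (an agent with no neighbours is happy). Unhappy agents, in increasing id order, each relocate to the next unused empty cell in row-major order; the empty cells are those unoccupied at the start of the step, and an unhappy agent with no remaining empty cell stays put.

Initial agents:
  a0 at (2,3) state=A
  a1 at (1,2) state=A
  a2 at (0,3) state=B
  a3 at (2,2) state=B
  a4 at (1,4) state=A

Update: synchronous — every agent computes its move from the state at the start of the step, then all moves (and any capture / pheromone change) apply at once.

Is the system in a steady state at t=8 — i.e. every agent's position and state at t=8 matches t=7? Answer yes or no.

yes

t=1: a0@(2,3):A a1@(0,0):A a2@(0,1):B a3@(0,2):B a4@(1,4):A
t=2: a0@(2,3):A a1@(0,3):A a2@(0,1):B a3@(0,2):B a4@(1,4):A
t=3: (unchanged — steady state)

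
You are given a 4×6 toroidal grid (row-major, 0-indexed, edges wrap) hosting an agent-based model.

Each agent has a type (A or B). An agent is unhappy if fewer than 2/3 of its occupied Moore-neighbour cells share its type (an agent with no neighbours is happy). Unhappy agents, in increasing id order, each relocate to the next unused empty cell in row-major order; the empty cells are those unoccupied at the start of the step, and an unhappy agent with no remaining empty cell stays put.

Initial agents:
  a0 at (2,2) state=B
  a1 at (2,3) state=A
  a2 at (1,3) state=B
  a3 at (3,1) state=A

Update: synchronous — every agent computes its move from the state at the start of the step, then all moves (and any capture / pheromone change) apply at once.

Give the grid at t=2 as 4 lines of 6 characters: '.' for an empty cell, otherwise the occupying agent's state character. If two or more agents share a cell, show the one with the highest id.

....BA
BA....
......
......

t=1: a0@(0,0):B a1@(0,1):A a2@(0,2):B a3@(0,3):A
t=2: a0@(0,4):B a1@(0,5):A a2@(1,0):B a3@(1,1):A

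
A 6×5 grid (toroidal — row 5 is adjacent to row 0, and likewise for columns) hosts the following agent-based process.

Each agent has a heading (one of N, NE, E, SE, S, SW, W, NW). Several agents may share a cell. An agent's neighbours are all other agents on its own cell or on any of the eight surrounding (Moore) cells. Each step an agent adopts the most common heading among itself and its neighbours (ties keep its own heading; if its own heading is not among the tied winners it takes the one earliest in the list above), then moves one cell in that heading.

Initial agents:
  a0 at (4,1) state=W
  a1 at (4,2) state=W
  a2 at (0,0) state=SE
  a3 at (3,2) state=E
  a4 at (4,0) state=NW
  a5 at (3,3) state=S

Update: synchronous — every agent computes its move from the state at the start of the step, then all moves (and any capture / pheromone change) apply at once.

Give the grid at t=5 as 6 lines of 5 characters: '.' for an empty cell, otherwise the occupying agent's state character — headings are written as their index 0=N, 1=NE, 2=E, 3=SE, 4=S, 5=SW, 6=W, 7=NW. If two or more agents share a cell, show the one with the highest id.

.....
.....
...4.
.66..
.66..
7....

t=1: a0@(4,0):W a1@(4,1):W a2@(1,1):SE a3@(3,1):W a4@(3,4):NW a5@(4,3):S
t=2: a0@(4,4):W a1@(4,0):W a2@(2,2):SE a3@(3,0):W a4@(2,3):NW a5@(5,3):S
t=3: a0@(4,3):W a1@(4,4):W a2@(3,3):SE a3@(3,4):W a4@(1,2):NW a5@(0,3):S
t=4: a0@(4,2):W a1@(4,3):W a2@(3,2):W a3@(3,3):W a4@(0,1):NW a5@(1,3):S
t=5: a0@(4,1):W a1@(4,2):W a2@(3,1):W a3@(3,2):W a4@(5,0):NW a5@(2,3):S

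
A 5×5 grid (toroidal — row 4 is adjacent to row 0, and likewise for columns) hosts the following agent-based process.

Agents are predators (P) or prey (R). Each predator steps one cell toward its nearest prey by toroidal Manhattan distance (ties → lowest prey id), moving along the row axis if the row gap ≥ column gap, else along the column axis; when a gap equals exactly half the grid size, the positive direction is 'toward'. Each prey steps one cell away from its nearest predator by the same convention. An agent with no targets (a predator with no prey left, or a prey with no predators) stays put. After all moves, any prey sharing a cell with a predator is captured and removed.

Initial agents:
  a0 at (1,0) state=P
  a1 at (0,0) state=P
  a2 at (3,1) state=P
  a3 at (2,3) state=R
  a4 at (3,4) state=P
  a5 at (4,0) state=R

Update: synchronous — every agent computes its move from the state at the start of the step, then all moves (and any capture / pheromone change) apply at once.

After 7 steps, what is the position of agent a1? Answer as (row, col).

(3, 0)

t=1: a0@(0,0):P a1@(4,0):P a2@(4,1):P a3@(1,3):R a4@(2,4):P a5@(3,0):R
t=2: a0@(4,0):P a1@(3,0):P a2@(3,1):P a3@(0,3):R a4@(1,4):P a5@(2,0):R
t=3: a0@(3,0):P a1@(2,0):P a2@(2,1):P a3@(4,3):R a4@(0,4):P a5@(1,0):R
t=4: a0@(2,0):P a1@(1,0):P a2@(1,1):P a3@(3,3):R a4@(4,4):P a5@(0,0):R
t=5: a0@(1,0):P a1@(0,0):P a2@(0,1):P a3@(2,3):R a4@(3,4):P a5@(4,0):R
t=6: a0@(0,0):P a1@(4,0):P a2@(4,1):P a3@(1,3):R a4@(2,4):P a5@(3,0):R
t=7: a0@(4,0):P a1@(3,0):P a2@(3,1):P a3@(0,3):R a4@(1,4):P a5@(2,0):R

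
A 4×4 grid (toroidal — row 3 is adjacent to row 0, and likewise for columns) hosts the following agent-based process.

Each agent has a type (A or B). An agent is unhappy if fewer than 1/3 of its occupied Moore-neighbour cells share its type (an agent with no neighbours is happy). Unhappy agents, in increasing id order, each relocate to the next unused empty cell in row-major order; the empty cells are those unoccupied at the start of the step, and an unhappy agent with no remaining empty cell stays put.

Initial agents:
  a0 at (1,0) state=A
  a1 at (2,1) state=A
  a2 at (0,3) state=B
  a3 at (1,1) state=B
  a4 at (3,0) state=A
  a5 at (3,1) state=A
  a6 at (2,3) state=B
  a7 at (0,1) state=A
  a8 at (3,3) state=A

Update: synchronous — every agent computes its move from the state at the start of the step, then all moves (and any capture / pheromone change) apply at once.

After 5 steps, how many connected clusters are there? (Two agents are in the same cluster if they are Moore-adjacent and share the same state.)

t=1: a0@(1,0):A a1@(2,1):A a2@(0,0):B a3@(0,2):B a4@(3,0):A a5@(3,1):A a6@(1,2):B a7@(0,1):A a8@(3,3):A
t=2: a0@(1,0):A a1@(2,1):A a2@(0,3):B a3@(1,1):B a4@(3,0):A a5@(3,1):A a6@(1,2):B a7@(0,1):A a8@(3,3):A
t=3: a0@(1,0):A a1@(2,1):A a2@(0,0):B a3@(0,2):B a4@(3,0):A a5@(3,1):A a6@(1,2):B a7@(0,1):A a8@(3,3):A
t=4: a0@(1,0):A a1@(2,1):A a2@(0,3):B a3@(1,1):B a4@(3,0):A a5@(3,1):A a6@(1,2):B a7@(0,1):A a8@(3,3):A
t=5: a0@(1,0):A a1@(2,1):A a2@(0,0):B a3@(0,2):B a4@(3,0):A a5@(3,1):A a6@(1,2):B a7@(0,1):A a8@(3,3):A

3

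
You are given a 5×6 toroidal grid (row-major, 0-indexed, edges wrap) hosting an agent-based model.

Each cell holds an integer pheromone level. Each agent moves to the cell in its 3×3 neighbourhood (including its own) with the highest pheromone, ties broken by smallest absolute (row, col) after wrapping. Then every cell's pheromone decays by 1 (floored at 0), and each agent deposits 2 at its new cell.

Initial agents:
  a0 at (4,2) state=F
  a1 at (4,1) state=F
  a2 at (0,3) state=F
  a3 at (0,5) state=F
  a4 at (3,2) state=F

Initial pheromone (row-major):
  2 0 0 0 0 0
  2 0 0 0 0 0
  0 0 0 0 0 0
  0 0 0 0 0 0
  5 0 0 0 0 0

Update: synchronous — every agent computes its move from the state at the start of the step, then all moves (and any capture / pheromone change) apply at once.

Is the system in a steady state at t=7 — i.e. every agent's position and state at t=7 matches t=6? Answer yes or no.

yes

t=1: a0@(0,1) a1@(4,0) a2@(0,2) a3@(4,0) a4@(2,1) | pheromone: 1 2 2 0 0 0 / 1 0 0 0 0 0 / 0 2 0 0 0 0 / 0 0 0 0 0 0 / 8 0 0 0 0 0
t=2: a0@(4,0) a1@(4,0) a2@(0,1) a3@(4,0) a4@(2,1) | pheromone: 0 3 1 0 0 0 / 0 0 0 0 0 0 / 0 3 0 0 0 0 / 0 0 0 0 0 0 / 13 0 0 0 0 0
t=3: a0@(4,0) a1@(4,0) a2@(4,0) a3@(4,0) a4@(2,1) | pheromone: 0 2 0 0 0 0 / 0 0 0 0 0 0 / 0 4 0 0 0 0 / 0 0 0 0 0 0 / 20 0 0 0 0 0
t=4: a0@(4,0) a1@(4,0) a2@(4,0) a3@(4,0) a4@(2,1) | pheromone: 0 1 0 0 0 0 / 0 0 0 0 0 0 / 0 5 0 0 0 0 / 0 0 0 0 0 0 / 27 0 0 0 0 0
t=5: a0@(4,0) a1@(4,0) a2@(4,0) a3@(4,0) a4@(2,1) | pheromone: 0 0 0 0 0 0 / 0 0 0 0 0 0 / 0 6 0 0 0 0 / 0 0 0 0 0 0 / 34 0 0 0 0 0
t=6: a0@(4,0) a1@(4,0) a2@(4,0) a3@(4,0) a4@(2,1) | pheromone: 0 0 0 0 0 0 / 0 0 0 0 0 0 / 0 7 0 0 0 0 / 0 0 0 0 0 0 / 41 0 0 0 0 0
t=7: a0@(4,0) a1@(4,0) a2@(4,0) a3@(4,0) a4@(2,1) | pheromone: 0 0 0 0 0 0 / 0 0 0 0 0 0 / 0 8 0 0 0 0 / 0 0 0 0 0 0 / 48 0 0 0 0 0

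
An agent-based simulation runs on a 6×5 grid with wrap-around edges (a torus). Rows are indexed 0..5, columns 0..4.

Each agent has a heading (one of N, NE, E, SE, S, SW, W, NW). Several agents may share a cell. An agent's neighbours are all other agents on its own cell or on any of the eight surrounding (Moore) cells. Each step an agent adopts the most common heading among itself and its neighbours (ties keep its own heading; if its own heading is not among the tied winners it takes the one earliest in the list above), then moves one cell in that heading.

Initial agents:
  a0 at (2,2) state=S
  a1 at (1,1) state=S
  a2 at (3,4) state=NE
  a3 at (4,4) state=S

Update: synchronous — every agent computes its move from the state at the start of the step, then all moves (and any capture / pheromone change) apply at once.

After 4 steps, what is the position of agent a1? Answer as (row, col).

t=1: a0@(3,2):S a1@(2,1):S a2@(2,0):NE a3@(5,4):S
t=2: a0@(4,2):S a1@(3,1):S a2@(1,1):NE a3@(0,4):S
t=3: a0@(5,2):S a1@(4,1):S a2@(0,2):NE a3@(1,4):S
t=4: a0@(0,2):S a1@(5,1):S a2@(5,3):NE a3@(2,4):S

(5, 1)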